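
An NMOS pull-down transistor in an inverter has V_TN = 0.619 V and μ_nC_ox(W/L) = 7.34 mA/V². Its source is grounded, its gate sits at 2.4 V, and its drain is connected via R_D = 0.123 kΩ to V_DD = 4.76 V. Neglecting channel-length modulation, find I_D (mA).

I_D = 11.6 mA

V_GS = V_G = 2.4 V, so V_ov = 2.4 − 0.619 = 1.78 V.
Assume saturation: I_D = ½ k_n V_ov² = 0.5 × 7.34 × 1.78² = 11.6 mA, giving V_DS = V_DD − I_D R_D = 4.76 − 11.6 × 0.123 = 3.33 V.
V_DS = 3.33 V ≥ V_ov = 1.78 V, confirming saturation.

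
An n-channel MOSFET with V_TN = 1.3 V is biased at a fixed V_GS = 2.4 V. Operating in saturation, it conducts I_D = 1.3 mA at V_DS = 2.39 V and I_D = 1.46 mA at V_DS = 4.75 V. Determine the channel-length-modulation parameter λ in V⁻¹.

λ = 0.0596 V⁻¹

With V_GS fixed, I_D ∝ (1 + λ V_DS) in saturation, so I_D2/I_D1 = (1 + λ V_DS2)/(1 + λ V_DS1).
1.46/1.3 = 1.123 = (1 + 4.75 λ)/(1 + 2.39 λ).
Solving: λ (I_D1 V_DS2 − I_D2 V_DS1) = I_D2 − I_D1, so λ = (1.46 − 1.3) / (1.3 × 4.75 − 1.46 × 2.39) = 0.16 / 2.69 = 0.0596 V⁻¹.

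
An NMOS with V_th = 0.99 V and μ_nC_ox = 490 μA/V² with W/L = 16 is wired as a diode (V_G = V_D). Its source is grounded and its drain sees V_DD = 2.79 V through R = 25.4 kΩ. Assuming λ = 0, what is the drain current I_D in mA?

With gate tied to drain, V_GS = V_DS ≥ V_GS − V_th, so the device is in saturation.
k_n = μ_nC_ox · (W/L) = 7.84 mA/V².
KCL at the drain: ½ k_n (V_GS − V_th)² = (V_DD − V_GS)/R.
Let x = V_GS − 0.99. Then 99.6 x² + x − 1.8 = 0, giving x = 0.13 V (positive root), so V_GS = 1.12 V.
I_D = (V_DD − V_GS)/R = (2.79 − 1.12) / 25.4 = 0.0658 mA.

I_D = 0.0658 mA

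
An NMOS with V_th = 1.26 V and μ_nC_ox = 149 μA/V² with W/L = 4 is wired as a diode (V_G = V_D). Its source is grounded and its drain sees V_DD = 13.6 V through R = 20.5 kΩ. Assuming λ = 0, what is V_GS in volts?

V_GS = 2.60 V

With gate tied to drain, V_GS = V_DS ≥ V_GS − V_th, so the device is in saturation.
k_n = μ_nC_ox · (W/L) = 0.596 mA/V².
KCL at the drain: ½ k_n (V_GS − V_th)² = (V_DD − V_GS)/R.
Let x = V_GS − 1.26. Then 6.11 x² + x − 12.34 = 0, giving x = 1.34 V (positive root), so V_GS = 2.6 V.
I_D = (V_DD − V_GS)/R = (13.6 − 2.6) / 20.5 = 0.536 mA.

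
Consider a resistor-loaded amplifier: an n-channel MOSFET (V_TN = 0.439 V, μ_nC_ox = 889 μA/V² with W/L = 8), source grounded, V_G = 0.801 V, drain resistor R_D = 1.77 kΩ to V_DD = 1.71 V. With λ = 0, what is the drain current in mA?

I_D = 0.466 mA

V_GS = V_G = 0.801 V, so V_ov = 0.801 − 0.439 = 0.362 V.
k_n = μ_nC_ox · (W/L) = 7.112 mA/V².
Assume saturation: I_D = ½ k_n V_ov² = 0.5 × 7.112 × 0.362² = 0.466 mA, giving V_DS = V_DD − I_D R_D = 1.71 − 0.466 × 1.77 = 0.885 V.
V_DS = 0.885 V ≥ V_ov = 0.362 V, confirming saturation.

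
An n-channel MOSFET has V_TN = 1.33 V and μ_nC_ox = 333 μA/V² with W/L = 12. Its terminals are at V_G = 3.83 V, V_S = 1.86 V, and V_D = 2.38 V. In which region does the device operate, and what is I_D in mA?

Triode; I_D = 0.790 mA

V_GS = V_G − V_S = 3.83 − 1.86 = 1.97 V; V_DS = V_D − V_S = 2.38 − 1.86 = 0.52 V.
k_n = μ_nC_ox · (W/L) = 3.996 mA/V².
V_ov = V_GS − V_TN = 1.97 − 1.33 = 0.64 V.
Since V_DS = 0.52 V < V_ov = 0.64 V, the device is in the triode region.
I_D = k_n [V_ov · V_DS − ½ V_DS²] = 3.996 × [0.64 × 0.52 − 0.5 × 0.52²] = 0.79 mA.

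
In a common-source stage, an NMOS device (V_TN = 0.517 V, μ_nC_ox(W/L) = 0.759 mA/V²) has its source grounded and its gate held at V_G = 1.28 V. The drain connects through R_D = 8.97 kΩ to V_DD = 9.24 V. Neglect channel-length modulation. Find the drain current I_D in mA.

V_GS = V_G = 1.28 V, so V_ov = 1.28 − 0.517 = 0.763 V.
Assume saturation: I_D = ½ k_n V_ov² = 0.5 × 0.759 × 0.763² = 0.221 mA, giving V_DS = V_DD − I_D R_D = 9.24 − 0.221 × 8.97 = 7.26 V.
V_DS = 7.26 V ≥ V_ov = 0.763 V, confirming saturation.

I_D = 0.221 mA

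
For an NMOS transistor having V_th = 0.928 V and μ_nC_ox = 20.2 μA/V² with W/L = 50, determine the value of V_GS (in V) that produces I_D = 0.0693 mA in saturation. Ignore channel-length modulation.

V_GS = 1.30 V

k_n = μ_nC_ox · (W/L) = 1.01 mA/V².
In saturation I_D = ½ k_n (V_GS − V_th)², so V_GS − V_th = √(2 I_D / k_n) = √(2 × 0.0693 / 1.01) = 0.37 V.
V_GS = 0.928 + 0.37 = 1.3 V.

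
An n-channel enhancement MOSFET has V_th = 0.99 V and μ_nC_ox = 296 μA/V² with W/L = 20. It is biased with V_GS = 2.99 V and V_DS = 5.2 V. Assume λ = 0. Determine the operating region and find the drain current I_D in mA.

k_n = μ_nC_ox · (W/L) = 5.92 mA/V².
V_ov = V_GS − V_th = 2.99 − 0.99 = 2 V.
Since V_DS = 5.2 V ≥ V_ov = 2 V, the device is in saturation.
I_D = ½ k_n V_ov² = 0.5 × 5.92 × 2² = 11.8 mA.

Saturation; I_D = 11.8 mA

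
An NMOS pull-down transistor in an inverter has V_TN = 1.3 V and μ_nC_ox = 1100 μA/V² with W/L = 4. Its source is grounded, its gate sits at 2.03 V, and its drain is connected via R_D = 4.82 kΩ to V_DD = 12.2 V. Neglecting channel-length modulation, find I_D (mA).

I_D = 1.17 mA

V_GS = V_G = 2.03 V, so V_ov = 2.03 − 1.3 = 0.73 V.
k_n = μ_nC_ox · (W/L) = 4.4 mA/V².
Assume saturation: I_D = ½ k_n V_ov² = 0.5 × 4.4 × 0.73² = 1.17 mA, giving V_DS = V_DD − I_D R_D = 12.2 − 1.17 × 4.82 = 6.55 V.
V_DS = 6.55 V ≥ V_ov = 0.73 V, confirming saturation.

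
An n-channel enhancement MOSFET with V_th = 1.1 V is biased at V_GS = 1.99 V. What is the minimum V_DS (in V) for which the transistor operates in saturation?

The boundary between triode and saturation is V_DS = V_GS − V_th = V_ov.
V_ov = 1.99 − 1.1 = 0.89 V.

V_DS,sat = 0.890 V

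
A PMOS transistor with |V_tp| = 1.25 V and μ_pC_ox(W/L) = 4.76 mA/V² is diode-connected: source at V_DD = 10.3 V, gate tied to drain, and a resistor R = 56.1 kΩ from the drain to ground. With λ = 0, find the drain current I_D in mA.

I_D = 0.157 mA

With gate tied to drain, V_SG = V_SD ≥ V_SG − |V_tp|, so the device is in saturation.
KCL at the drain: ½ k_p (V_SG − |V_tp|)² = (V_DD − V_SG)/R.
Let x = V_SG − 1.25. Then 134 x² + x − 9.05 = 0, giving x = 0.257 V (positive root), so V_SG = 1.51 V.
I_D = (V_DD − V_SG)/R = (10.3 − 1.51) / 56.1 = 0.157 mA.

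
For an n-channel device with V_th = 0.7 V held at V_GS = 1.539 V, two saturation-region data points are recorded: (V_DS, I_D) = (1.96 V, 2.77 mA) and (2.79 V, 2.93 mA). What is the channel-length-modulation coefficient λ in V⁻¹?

λ = 0.0806 V⁻¹

With V_GS fixed, I_D ∝ (1 + λ V_DS) in saturation, so I_D2/I_D1 = (1 + λ V_DS2)/(1 + λ V_DS1).
2.93/2.77 = 1.058 = (1 + 2.79 λ)/(1 + 1.96 λ).
Solving: λ (I_D1 V_DS2 − I_D2 V_DS1) = I_D2 − I_D1, so λ = (2.93 − 2.77) / (2.77 × 2.79 − 2.93 × 1.96) = 0.16 / 1.99 = 0.0806 V⁻¹.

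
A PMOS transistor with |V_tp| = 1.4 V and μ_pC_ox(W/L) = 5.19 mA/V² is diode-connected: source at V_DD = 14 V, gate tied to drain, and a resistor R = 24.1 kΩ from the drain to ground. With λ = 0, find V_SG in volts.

V_SG = 1.84 V

With gate tied to drain, V_SG = V_SD ≥ V_SG − |V_tp|, so the device is in saturation.
KCL at the drain: ½ k_p (V_SG − |V_tp|)² = (V_DD − V_SG)/R.
Let x = V_SG − 1.4. Then 62.5 x² + x − 12.6 = 0, giving x = 0.441 V (positive root), so V_SG = 1.84 V.
I_D = (V_DD − V_SG)/R = (14 − 1.84) / 24.1 = 0.505 mA.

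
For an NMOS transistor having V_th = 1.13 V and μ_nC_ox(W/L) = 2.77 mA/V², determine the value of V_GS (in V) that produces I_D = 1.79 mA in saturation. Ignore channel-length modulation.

V_GS = 2.27 V

In saturation I_D = ½ k_n (V_GS − V_th)², so V_GS − V_th = √(2 I_D / k_n) = √(2 × 1.79 / 2.77) = 1.14 V.
V_GS = 1.13 + 1.14 = 2.27 V.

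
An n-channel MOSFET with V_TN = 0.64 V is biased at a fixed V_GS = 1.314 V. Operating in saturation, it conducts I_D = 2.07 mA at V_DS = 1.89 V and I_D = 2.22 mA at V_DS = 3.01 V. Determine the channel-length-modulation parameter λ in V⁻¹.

With V_GS fixed, I_D ∝ (1 + λ V_DS) in saturation, so I_D2/I_D1 = (1 + λ V_DS2)/(1 + λ V_DS1).
2.22/2.07 = 1.072 = (1 + 3.01 λ)/(1 + 1.89 λ).
Solving: λ (I_D1 V_DS2 − I_D2 V_DS1) = I_D2 − I_D1, so λ = (2.22 − 2.07) / (2.07 × 3.01 − 2.22 × 1.89) = 0.15 / 2.03 = 0.0737 V⁻¹.

λ = 0.0737 V⁻¹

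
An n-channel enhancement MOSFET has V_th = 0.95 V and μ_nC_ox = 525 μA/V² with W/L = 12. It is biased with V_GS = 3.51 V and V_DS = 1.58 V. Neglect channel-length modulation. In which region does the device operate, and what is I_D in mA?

k_n = μ_nC_ox · (W/L) = 6.3 mA/V².
V_ov = V_GS − V_th = 3.51 − 0.95 = 2.56 V.
Since V_DS = 1.58 V < V_ov = 2.56 V, the device is in the triode region.
I_D = k_n [V_ov · V_DS − ½ V_DS²] = 6.3 × [2.56 × 1.58 − 0.5 × 1.58²] = 17.6 mA.

Triode; I_D = 17.6 mA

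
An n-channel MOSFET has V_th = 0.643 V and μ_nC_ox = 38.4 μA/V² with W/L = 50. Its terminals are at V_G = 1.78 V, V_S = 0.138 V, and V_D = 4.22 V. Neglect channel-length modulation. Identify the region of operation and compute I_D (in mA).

Saturation; I_D = 0.958 mA

V_GS = V_G − V_S = 1.78 − 0.138 = 1.64 V; V_DS = V_D − V_S = 4.22 − 0.138 = 4.08 V.
k_n = μ_nC_ox · (W/L) = 1.92 mA/V².
V_ov = V_GS − V_th = 1.64 − 0.643 = 0.999 V.
Since V_DS = 4.08 V ≥ V_ov = 0.999 V, the device is in saturation.
I_D = ½ k_n V_ov² = 0.5 × 1.92 × 0.999² = 0.958 mA.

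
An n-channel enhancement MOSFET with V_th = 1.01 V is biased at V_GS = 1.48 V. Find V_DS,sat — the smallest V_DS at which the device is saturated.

V_DS,sat = 0.470 V

The boundary between triode and saturation is V_DS = V_GS − V_th = V_ov.
V_ov = 1.48 − 1.01 = 0.47 V.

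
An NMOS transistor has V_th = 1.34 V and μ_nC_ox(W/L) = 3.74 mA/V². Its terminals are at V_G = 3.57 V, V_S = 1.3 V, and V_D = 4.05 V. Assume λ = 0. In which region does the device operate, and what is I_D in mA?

Saturation; I_D = 1.62 mA

V_GS = V_G − V_S = 3.57 − 1.3 = 2.27 V; V_DS = V_D − V_S = 4.05 − 1.3 = 2.75 V.
V_ov = V_GS − V_th = 2.27 − 1.34 = 0.93 V.
Since V_DS = 2.75 V ≥ V_ov = 0.93 V, the device is in saturation.
I_D = ½ k_n V_ov² = 0.5 × 3.74 × 0.93² = 1.62 mA.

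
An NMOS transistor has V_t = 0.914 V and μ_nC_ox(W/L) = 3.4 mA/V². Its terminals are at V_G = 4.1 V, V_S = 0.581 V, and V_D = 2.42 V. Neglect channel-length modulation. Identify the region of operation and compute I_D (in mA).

Triode; I_D = 10.5 mA

V_GS = V_G − V_S = 4.1 − 0.581 = 3.52 V; V_DS = V_D − V_S = 2.42 − 0.581 = 1.84 V.
V_ov = V_GS − V_t = 3.52 − 0.914 = 2.6 V.
Since V_DS = 1.84 V < V_ov = 2.6 V, the device is in the triode region.
I_D = k_n [V_ov · V_DS − ½ V_DS²] = 3.4 × [2.6 × 1.84 − 0.5 × 1.84²] = 10.5 mA.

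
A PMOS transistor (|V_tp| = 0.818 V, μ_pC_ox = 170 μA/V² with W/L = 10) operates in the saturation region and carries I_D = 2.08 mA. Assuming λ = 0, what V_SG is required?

k_p = μ_pC_ox · (W/L) = 1.7 mA/V².
In saturation I_D = ½ k_p (V_SG − |V_tp|)², so V_SG − |V_tp| = √(2 I_D / k_p) = √(2 × 2.08 / 1.7) = 1.56 V.
V_SG = 0.818 + 1.56 = 2.38 V.

V_SG = 2.38 V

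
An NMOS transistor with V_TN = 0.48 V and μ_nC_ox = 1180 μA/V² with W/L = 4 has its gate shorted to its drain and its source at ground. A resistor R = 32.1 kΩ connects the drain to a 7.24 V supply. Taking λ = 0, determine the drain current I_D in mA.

I_D = 0.201 mA

With gate tied to drain, V_GS = V_DS ≥ V_GS − V_TN, so the device is in saturation.
k_n = μ_nC_ox · (W/L) = 4.72 mA/V².
KCL at the drain: ½ k_n (V_GS − V_TN)² = (V_DD − V_GS)/R.
Let x = V_GS − 0.48. Then 75.8 x² + x − 6.76 = 0, giving x = 0.292 V (positive root), so V_GS = 0.772 V.
I_D = (V_DD − V_GS)/R = (7.24 − 0.772) / 32.1 = 0.201 mA.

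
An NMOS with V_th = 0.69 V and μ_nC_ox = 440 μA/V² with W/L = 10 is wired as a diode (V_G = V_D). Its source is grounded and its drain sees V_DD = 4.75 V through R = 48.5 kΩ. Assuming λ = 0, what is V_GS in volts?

V_GS = 0.880 V

With gate tied to drain, V_GS = V_DS ≥ V_GS − V_th, so the device is in saturation.
k_n = μ_nC_ox · (W/L) = 4.4 mA/V².
KCL at the drain: ½ k_n (V_GS − V_th)² = (V_DD − V_GS)/R.
Let x = V_GS − 0.69. Then 107 x² + x − 4.06 = 0, giving x = 0.19 V (positive root), so V_GS = 0.88 V.
I_D = (V_DD − V_GS)/R = (4.75 − 0.88) / 48.5 = 0.0798 mA.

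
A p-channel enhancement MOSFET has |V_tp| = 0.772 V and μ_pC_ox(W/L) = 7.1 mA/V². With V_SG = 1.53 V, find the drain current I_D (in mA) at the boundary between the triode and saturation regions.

I_D = 2.04 mA

At the boundary V_SD = V_ov = V_SG − |V_tp| = 1.53 − 0.772 = 0.758 V.
I_D = ½ k_p V_ov² = 0.5 × 7.1 × 0.758² = 2.04 mA.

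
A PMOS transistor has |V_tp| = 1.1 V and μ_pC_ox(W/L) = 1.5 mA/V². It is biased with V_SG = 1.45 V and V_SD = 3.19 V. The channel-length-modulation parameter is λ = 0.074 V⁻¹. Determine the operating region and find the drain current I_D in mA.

Saturation; I_D = 0.114 mA

V_ov = V_SG − |V_tp| = 1.45 − 1.1 = 0.35 V.
Since V_SD = 3.19 V ≥ V_ov = 0.35 V, the device is in saturation.
I_D = ½ k_p V_ov² (1 + λ V_SD) = 0.5 × 1.5 × 0.35² × (1 + 0.074 × 3.19) = 0.114 mA.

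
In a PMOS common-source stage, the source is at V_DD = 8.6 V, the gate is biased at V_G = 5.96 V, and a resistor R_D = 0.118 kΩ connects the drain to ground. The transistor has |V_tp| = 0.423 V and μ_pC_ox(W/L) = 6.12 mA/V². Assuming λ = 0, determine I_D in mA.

V_SG = V_DD − V_G = 8.6 − 5.96 = 2.64 V, so V_ov = 2.64 − 0.423 = 2.22 V.
Assume saturation: I_D = ½ k_p V_ov² = 0.5 × 6.12 × 2.22² = 15 mA, giving V_SD = V_DD − I_D R_D = 8.6 − 15 × 0.118 = 6.83 V.
V_SD = 6.83 V ≥ V_ov = 2.22 V, confirming saturation.

I_D = 15.0 mA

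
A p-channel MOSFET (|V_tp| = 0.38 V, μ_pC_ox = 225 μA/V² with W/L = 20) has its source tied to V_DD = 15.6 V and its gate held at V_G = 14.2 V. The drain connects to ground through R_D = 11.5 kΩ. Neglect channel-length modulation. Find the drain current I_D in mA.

V_SG = V_DD − V_G = 15.6 − 14.2 = 1.4 V, so V_ov = 1.4 − 0.38 = 1.02 V.
k_p = μ_pC_ox · (W/L) = 4.5 mA/V².
Assume saturation: I_D = ½ k_p V_ov² = 0.5 × 4.5 × 1.02² = 2.34 mA, giving V_SD = V_DD − I_D R_D = 15.6 − 2.34 × 11.5 = -11.3 V.
But -11.3 V < V_ov = 1.02 V, so the device is actually in triode.
In triode I_D = k_p[V_ov V_SD − ½ V_SD²] and I_D = (V_DD − V_SD)/R_D. Equating: 25.9 V_SD² − 53.79 V_SD + 15.6 = 0, giving V_SD = 0.348 V (the root below V_ov).
I_D = (15.6 − 0.348) / 11.5 = 1.33 mA.

I_D = 1.33 mA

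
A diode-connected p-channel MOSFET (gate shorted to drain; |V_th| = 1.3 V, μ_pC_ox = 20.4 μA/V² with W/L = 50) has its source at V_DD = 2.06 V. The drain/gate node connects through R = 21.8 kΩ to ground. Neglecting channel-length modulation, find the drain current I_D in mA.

With gate tied to drain, V_SG = V_SD ≥ V_SG − |V_th|, so the device is in saturation.
k_p = μ_pC_ox · (W/L) = 1.02 mA/V².
KCL at the drain: ½ k_p (V_SG − |V_th|)² = (V_DD − V_SG)/R.
Let x = V_SG − 1.3. Then 11.1 x² + x − 0.76 = 0, giving x = 0.22 V (positive root), so V_SG = 1.52 V.
I_D = (V_DD − V_SG)/R = (2.06 − 1.52) / 21.8 = 0.0248 mA.

I_D = 0.0248 mA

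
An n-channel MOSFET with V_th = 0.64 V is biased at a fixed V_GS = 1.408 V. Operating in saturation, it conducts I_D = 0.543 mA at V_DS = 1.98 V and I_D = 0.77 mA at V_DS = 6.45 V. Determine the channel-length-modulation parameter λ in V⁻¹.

With V_GS fixed, I_D ∝ (1 + λ V_DS) in saturation, so I_D2/I_D1 = (1 + λ V_DS2)/(1 + λ V_DS1).
0.77/0.543 = 1.418 = (1 + 6.45 λ)/(1 + 1.98 λ).
Solving: λ (I_D1 V_DS2 − I_D2 V_DS1) = I_D2 − I_D1, so λ = (0.77 − 0.543) / (0.543 × 6.45 − 0.77 × 1.98) = 0.227 / 1.98 = 0.115 V⁻¹.

λ = 0.115 V⁻¹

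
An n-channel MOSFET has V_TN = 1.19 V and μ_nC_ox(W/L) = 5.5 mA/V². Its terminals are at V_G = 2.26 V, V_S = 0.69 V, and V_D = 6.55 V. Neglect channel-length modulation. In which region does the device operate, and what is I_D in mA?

V_GS = V_G − V_S = 2.26 − 0.69 = 1.57 V; V_DS = V_D − V_S = 6.55 − 0.69 = 5.86 V.
V_ov = V_GS − V_TN = 1.57 − 1.19 = 0.38 V.
Since V_DS = 5.86 V ≥ V_ov = 0.38 V, the device is in saturation.
I_D = ½ k_n V_ov² = 0.5 × 5.5 × 0.38² = 0.397 mA.

Saturation; I_D = 0.397 mA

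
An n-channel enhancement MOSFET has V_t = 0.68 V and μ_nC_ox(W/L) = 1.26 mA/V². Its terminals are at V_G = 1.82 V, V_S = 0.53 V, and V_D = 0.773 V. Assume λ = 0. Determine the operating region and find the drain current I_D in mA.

Triode; I_D = 0.150 mA

V_GS = V_G − V_S = 1.82 − 0.53 = 1.29 V; V_DS = V_D − V_S = 0.773 − 0.53 = 0.243 V.
V_ov = V_GS − V_t = 1.29 − 0.68 = 0.61 V.
Since V_DS = 0.243 V < V_ov = 0.61 V, the device is in the triode region.
I_D = k_n [V_ov · V_DS − ½ V_DS²] = 1.26 × [0.61 × 0.243 − 0.5 × 0.243²] = 0.15 mA.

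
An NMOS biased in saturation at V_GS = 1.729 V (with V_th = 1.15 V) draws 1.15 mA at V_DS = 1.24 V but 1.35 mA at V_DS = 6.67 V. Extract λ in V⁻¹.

With V_GS fixed, I_D ∝ (1 + λ V_DS) in saturation, so I_D2/I_D1 = (1 + λ V_DS2)/(1 + λ V_DS1).
1.35/1.15 = 1.174 = (1 + 6.67 λ)/(1 + 1.24 λ).
Solving: λ (I_D1 V_DS2 − I_D2 V_DS1) = I_D2 − I_D1, so λ = (1.35 − 1.15) / (1.15 × 6.67 − 1.35 × 1.24) = 0.2 / 6 = 0.0334 V⁻¹.

λ = 0.0334 V⁻¹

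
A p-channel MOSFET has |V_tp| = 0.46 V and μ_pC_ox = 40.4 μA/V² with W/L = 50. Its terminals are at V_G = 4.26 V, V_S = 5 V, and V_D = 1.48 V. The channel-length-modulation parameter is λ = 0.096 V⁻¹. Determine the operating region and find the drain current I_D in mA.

V_SG = V_S − V_G = 5 − 4.26 = 0.74 V; V_SD = V_S − V_D = 5 − 1.48 = 3.52 V.
k_p = μ_pC_ox · (W/L) = 2.02 mA/V².
V_ov = V_SG − |V_tp| = 0.74 − 0.46 = 0.28 V.
Since V_SD = 3.52 V ≥ V_ov = 0.28 V, the device is in saturation.
I_D = ½ k_p V_ov² (1 + λ V_SD) = 0.5 × 2.02 × 0.28² × (1 + 0.096 × 3.52) = 0.106 mA.

Saturation; I_D = 0.106 mA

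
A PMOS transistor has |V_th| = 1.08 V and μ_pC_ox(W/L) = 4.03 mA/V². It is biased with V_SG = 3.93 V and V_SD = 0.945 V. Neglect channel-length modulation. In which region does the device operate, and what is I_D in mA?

Triode; I_D = 9.05 mA

V_ov = V_SG − |V_th| = 3.93 − 1.08 = 2.85 V.
Since V_SD = 0.945 V < V_ov = 2.85 V, the device is in the triode region.
I_D = k_p [V_ov · V_SD − ½ V_SD²] = 4.03 × [2.85 × 0.945 − 0.5 × 0.945²] = 9.05 mA.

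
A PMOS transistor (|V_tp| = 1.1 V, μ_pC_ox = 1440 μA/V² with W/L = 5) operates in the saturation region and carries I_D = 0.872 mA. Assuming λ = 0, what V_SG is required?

k_p = μ_pC_ox · (W/L) = 7.2 mA/V².
In saturation I_D = ½ k_p (V_SG − |V_tp|)², so V_SG − |V_tp| = √(2 I_D / k_p) = √(2 × 0.872 / 7.2) = 0.492 V.
V_SG = 1.1 + 0.492 = 1.59 V.

V_SG = 1.59 V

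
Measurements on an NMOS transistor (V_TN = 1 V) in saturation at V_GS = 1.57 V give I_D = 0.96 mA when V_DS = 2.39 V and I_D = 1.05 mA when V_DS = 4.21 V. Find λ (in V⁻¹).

λ = 0.0587 V⁻¹

With V_GS fixed, I_D ∝ (1 + λ V_DS) in saturation, so I_D2/I_D1 = (1 + λ V_DS2)/(1 + λ V_DS1).
1.05/0.96 = 1.094 = (1 + 4.21 λ)/(1 + 2.39 λ).
Solving: λ (I_D1 V_DS2 − I_D2 V_DS1) = I_D2 − I_D1, so λ = (1.05 − 0.96) / (0.96 × 4.21 − 1.05 × 2.39) = 0.09 / 1.53 = 0.0587 V⁻¹.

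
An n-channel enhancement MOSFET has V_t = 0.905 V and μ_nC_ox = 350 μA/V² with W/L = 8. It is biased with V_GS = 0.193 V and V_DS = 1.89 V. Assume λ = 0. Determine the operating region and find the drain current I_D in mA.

Cutoff; I_D = 0 mA

V_GS = 0.193 V < V_t = 0.905 V, so the transistor is in cutoff.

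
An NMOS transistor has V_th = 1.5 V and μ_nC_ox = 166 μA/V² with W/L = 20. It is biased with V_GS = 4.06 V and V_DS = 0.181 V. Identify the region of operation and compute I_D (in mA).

k_n = μ_nC_ox · (W/L) = 3.32 mA/V².
V_ov = V_GS − V_th = 4.06 − 1.5 = 2.56 V.
Since V_DS = 0.181 V < V_ov = 2.56 V, the device is in the triode region.
I_D = k_n [V_ov · V_DS − ½ V_DS²] = 3.32 × [2.56 × 0.181 − 0.5 × 0.181²] = 1.48 mA.

Triode; I_D = 1.48 mA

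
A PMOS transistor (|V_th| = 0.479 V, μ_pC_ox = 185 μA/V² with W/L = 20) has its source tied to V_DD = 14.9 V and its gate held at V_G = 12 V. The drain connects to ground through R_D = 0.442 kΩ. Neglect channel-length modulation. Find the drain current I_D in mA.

I_D = 10.8 mA

V_SG = V_DD − V_G = 14.9 − 12 = 2.9 V, so V_ov = 2.9 − 0.479 = 2.42 V.
k_p = μ_pC_ox · (W/L) = 3.7 mA/V².
Assume saturation: I_D = ½ k_p V_ov² = 0.5 × 3.7 × 2.42² = 10.8 mA, giving V_SD = V_DD − I_D R_D = 14.9 − 10.8 × 0.442 = 10.1 V.
V_SD = 10.1 V ≥ V_ov = 2.42 V, confirming saturation.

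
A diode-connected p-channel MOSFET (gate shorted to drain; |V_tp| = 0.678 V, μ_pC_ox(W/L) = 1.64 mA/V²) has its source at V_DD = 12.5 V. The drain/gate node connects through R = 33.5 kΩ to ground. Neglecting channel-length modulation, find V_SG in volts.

With gate tied to drain, V_SG = V_SD ≥ V_SG − |V_tp|, so the device is in saturation.
KCL at the drain: ½ k_p (V_SG − |V_tp|)² = (V_DD − V_SG)/R.
Let x = V_SG − 0.678. Then 27.5 x² + x − 11.82 = 0, giving x = 0.638 V (positive root), so V_SG = 1.32 V.
I_D = (V_DD − V_SG)/R = (12.5 − 1.32) / 33.5 = 0.334 mA.

V_SG = 1.32 V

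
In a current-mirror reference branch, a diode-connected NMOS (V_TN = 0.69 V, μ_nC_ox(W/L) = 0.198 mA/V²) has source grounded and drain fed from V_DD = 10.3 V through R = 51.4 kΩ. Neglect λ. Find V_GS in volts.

With gate tied to drain, V_GS = V_DS ≥ V_GS − V_TN, so the device is in saturation.
KCL at the drain: ½ k_n (V_GS − V_TN)² = (V_DD − V_GS)/R.
Let x = V_GS − 0.69. Then 5.09 x² + x − 9.61 = 0, giving x = 1.28 V (positive root), so V_GS = 1.97 V.
I_D = (V_DD − V_GS)/R = (10.3 − 1.97) / 51.4 = 0.162 mA.

V_GS = 1.97 V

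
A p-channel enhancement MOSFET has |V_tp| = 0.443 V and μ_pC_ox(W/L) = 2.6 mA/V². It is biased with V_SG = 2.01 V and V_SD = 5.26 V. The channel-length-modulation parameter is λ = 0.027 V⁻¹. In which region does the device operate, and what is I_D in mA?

Saturation; I_D = 3.65 mA

V_ov = V_SG − |V_tp| = 2.01 − 0.443 = 1.57 V.
Since V_SD = 5.26 V ≥ V_ov = 1.57 V, the device is in saturation.
I_D = ½ k_p V_ov² (1 + λ V_SD) = 0.5 × 2.6 × 1.57² × (1 + 0.027 × 5.26) = 3.65 mA.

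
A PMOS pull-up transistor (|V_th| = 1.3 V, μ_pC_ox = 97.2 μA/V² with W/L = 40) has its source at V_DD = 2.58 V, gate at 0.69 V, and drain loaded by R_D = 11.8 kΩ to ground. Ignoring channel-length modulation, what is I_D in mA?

V_SG = V_DD − V_G = 2.58 − 0.69 = 1.89 V, so V_ov = 1.89 − 1.3 = 0.59 V.
k_p = μ_pC_ox · (W/L) = 3.888 mA/V².
Assume saturation: I_D = ½ k_p V_ov² = 0.5 × 3.888 × 0.59² = 0.677 mA, giving V_SD = V_DD − I_D R_D = 2.58 − 0.677 × 11.8 = -5.41 V.
But -5.41 V < V_ov = 0.59 V, so the device is actually in triode.
In triode I_D = k_p[V_ov V_SD − ½ V_SD²] and I_D = (V_DD − V_SD)/R_D. Equating: 22.9 V_SD² − 28.07 V_SD + 2.58 = 0, giving V_SD = 0.1 V (the root below V_ov).
I_D = (2.58 − 0.1) / 11.8 = 0.21 mA.

I_D = 0.210 mA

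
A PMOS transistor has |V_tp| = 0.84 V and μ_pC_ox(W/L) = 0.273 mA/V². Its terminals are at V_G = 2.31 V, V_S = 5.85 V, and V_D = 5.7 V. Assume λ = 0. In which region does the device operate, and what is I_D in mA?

V_SG = V_S − V_G = 5.85 − 2.31 = 3.54 V; V_SD = V_S − V_D = 5.85 − 5.7 = 0.15 V.
V_ov = V_SG − |V_tp| = 3.54 − 0.84 = 2.7 V.
Since V_SD = 0.15 V < V_ov = 2.7 V, the device is in the triode region.
I_D = k_p [V_ov · V_SD − ½ V_SD²] = 0.273 × [2.7 × 0.15 − 0.5 × 0.15²] = 0.107 mA.

Triode; I_D = 0.107 mA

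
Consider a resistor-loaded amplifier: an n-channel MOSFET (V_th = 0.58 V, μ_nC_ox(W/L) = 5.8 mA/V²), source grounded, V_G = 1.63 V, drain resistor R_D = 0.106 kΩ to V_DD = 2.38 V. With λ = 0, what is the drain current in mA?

V_GS = V_G = 1.63 V, so V_ov = 1.63 − 0.58 = 1.05 V.
Assume saturation: I_D = ½ k_n V_ov² = 0.5 × 5.8 × 1.05² = 3.2 mA, giving V_DS = V_DD − I_D R_D = 2.38 − 3.2 × 0.106 = 2.04 V.
V_DS = 2.04 V ≥ V_ov = 1.05 V, confirming saturation.

I_D = 3.20 mA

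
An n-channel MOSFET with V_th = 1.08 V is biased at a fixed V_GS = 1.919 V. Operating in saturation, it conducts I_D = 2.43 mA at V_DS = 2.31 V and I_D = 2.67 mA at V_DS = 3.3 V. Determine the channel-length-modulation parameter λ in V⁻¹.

With V_GS fixed, I_D ∝ (1 + λ V_DS) in saturation, so I_D2/I_D1 = (1 + λ V_DS2)/(1 + λ V_DS1).
2.67/2.43 = 1.099 = (1 + 3.3 λ)/(1 + 2.31 λ).
Solving: λ (I_D1 V_DS2 − I_D2 V_DS1) = I_D2 − I_D1, so λ = (2.67 − 2.43) / (2.43 × 3.3 − 2.67 × 2.31) = 0.24 / 1.85 = 0.13 V⁻¹.

λ = 0.130 V⁻¹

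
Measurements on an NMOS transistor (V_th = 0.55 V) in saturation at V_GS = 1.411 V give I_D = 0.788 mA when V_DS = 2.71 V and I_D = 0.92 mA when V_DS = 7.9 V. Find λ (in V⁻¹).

With V_GS fixed, I_D ∝ (1 + λ V_DS) in saturation, so I_D2/I_D1 = (1 + λ V_DS2)/(1 + λ V_DS1).
0.92/0.788 = 1.168 = (1 + 7.9 λ)/(1 + 2.71 λ).
Solving: λ (I_D1 V_DS2 − I_D2 V_DS1) = I_D2 − I_D1, so λ = (0.92 − 0.788) / (0.788 × 7.9 − 0.92 × 2.71) = 0.132 / 3.73 = 0.0354 V⁻¹.

λ = 0.0354 V⁻¹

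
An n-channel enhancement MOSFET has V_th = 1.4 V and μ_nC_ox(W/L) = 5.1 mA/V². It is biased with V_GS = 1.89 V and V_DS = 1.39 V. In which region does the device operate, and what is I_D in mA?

V_ov = V_GS − V_th = 1.89 − 1.4 = 0.49 V.
Since V_DS = 1.39 V ≥ V_ov = 0.49 V, the device is in saturation.
I_D = ½ k_n V_ov² = 0.5 × 5.1 × 0.49² = 0.612 mA.

Saturation; I_D = 0.612 mA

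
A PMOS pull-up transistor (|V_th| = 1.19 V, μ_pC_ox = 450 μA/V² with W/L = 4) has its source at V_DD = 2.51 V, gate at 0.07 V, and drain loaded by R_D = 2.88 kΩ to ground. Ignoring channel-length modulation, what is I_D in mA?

I_D = 0.737 mA

V_SG = V_DD − V_G = 2.51 − 0.07 = 2.44 V, so V_ov = 2.44 − 1.19 = 1.25 V.
k_p = μ_pC_ox · (W/L) = 1.8 mA/V².
Assume saturation: I_D = ½ k_p V_ov² = 0.5 × 1.8 × 1.25² = 1.41 mA, giving V_SD = V_DD − I_D R_D = 2.51 − 1.41 × 2.88 = -1.54 V.
But -1.54 V < V_ov = 1.25 V, so the device is actually in triode.
In triode I_D = k_p[V_ov V_SD − ½ V_SD²] and I_D = (V_DD − V_SD)/R_D. Equating: 2.59 V_SD² − 7.48 V_SD + 2.51 = 0, giving V_SD = 0.388 V (the root below V_ov).
I_D = (2.51 − 0.388) / 2.88 = 0.737 mA.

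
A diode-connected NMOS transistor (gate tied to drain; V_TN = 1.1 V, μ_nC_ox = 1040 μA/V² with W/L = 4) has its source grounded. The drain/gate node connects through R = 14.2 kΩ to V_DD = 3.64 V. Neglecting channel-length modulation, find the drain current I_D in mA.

With gate tied to drain, V_GS = V_DS ≥ V_GS − V_TN, so the device is in saturation.
k_n = μ_nC_ox · (W/L) = 4.16 mA/V².
KCL at the drain: ½ k_n (V_GS − V_TN)² = (V_DD − V_GS)/R.
Let x = V_GS − 1.1. Then 29.5 x² + x − 2.54 = 0, giving x = 0.277 V (positive root), so V_GS = 1.38 V.
I_D = (V_DD − V_GS)/R = (3.64 − 1.38) / 14.2 = 0.159 mA.

I_D = 0.159 mA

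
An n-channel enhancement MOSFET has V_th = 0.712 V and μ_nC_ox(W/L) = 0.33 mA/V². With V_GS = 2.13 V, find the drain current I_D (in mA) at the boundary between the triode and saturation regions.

I_D = 0.332 mA

At the boundary V_DS = V_ov = V_GS − V_th = 2.13 − 0.712 = 1.42 V.
I_D = ½ k_n V_ov² = 0.5 × 0.33 × 1.42² = 0.332 mA.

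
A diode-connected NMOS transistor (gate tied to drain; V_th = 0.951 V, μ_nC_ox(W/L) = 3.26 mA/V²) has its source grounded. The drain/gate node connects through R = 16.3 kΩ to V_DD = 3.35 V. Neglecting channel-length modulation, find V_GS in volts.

With gate tied to drain, V_GS = V_DS ≥ V_GS − V_th, so the device is in saturation.
KCL at the drain: ½ k_n (V_GS − V_th)² = (V_DD − V_GS)/R.
Let x = V_GS − 0.951. Then 26.6 x² + x − 2.399 = 0, giving x = 0.282 V (positive root), so V_GS = 1.23 V.
I_D = (V_DD − V_GS)/R = (3.35 − 1.23) / 16.3 = 0.13 mA.

V_GS = 1.23 V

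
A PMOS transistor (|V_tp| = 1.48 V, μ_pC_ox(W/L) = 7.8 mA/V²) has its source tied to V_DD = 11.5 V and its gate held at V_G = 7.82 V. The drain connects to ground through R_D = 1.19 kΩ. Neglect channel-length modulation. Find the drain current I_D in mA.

V_SG = V_DD − V_G = 11.5 − 7.82 = 3.68 V, so V_ov = 3.68 − 1.48 = 2.2 V.
Assume saturation: I_D = ½ k_p V_ov² = 0.5 × 7.8 × 2.2² = 18.9 mA, giving V_SD = V_DD − I_D R_D = 11.5 − 18.9 × 1.19 = -11 V.
But -11 V < V_ov = 2.2 V, so the device is actually in triode.
In triode I_D = k_p[V_ov V_SD − ½ V_SD²] and I_D = (V_DD − V_SD)/R_D. Equating: 4.64 V_SD² − 21.42 V_SD + 11.5 = 0, giving V_SD = 0.62 V (the root below V_ov).
I_D = (11.5 − 0.62) / 1.19 = 9.14 mA.

I_D = 9.14 mA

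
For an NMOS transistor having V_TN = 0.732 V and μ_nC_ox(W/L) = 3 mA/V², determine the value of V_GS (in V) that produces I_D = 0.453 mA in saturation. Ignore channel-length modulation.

V_GS = 1.28 V

In saturation I_D = ½ k_n (V_GS − V_TN)², so V_GS − V_TN = √(2 I_D / k_n) = √(2 × 0.453 / 3) = 0.55 V.
V_GS = 0.732 + 0.55 = 1.28 V.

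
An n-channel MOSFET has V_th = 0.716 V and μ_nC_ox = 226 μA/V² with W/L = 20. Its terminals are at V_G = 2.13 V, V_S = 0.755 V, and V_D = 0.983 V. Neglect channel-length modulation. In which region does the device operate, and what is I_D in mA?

Triode; I_D = 0.562 mA

V_GS = V_G − V_S = 2.13 − 0.755 = 1.38 V; V_DS = V_D − V_S = 0.983 − 0.755 = 0.228 V.
k_n = μ_nC_ox · (W/L) = 4.52 mA/V².
V_ov = V_GS − V_th = 1.38 − 0.716 = 0.659 V.
Since V_DS = 0.228 V < V_ov = 0.659 V, the device is in the triode region.
I_D = k_n [V_ov · V_DS − ½ V_DS²] = 4.52 × [0.659 × 0.228 − 0.5 × 0.228²] = 0.562 mA.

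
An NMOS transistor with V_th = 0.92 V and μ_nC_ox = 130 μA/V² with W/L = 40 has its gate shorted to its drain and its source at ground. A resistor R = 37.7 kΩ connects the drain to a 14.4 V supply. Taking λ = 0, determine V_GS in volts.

With gate tied to drain, V_GS = V_DS ≥ V_GS − V_th, so the device is in saturation.
k_n = μ_nC_ox · (W/L) = 5.2 mA/V².
KCL at the drain: ½ k_n (V_GS − V_th)² = (V_DD − V_GS)/R.
Let x = V_GS − 0.92. Then 98 x² + x − 13.48 = 0, giving x = 0.366 V (positive root), so V_GS = 1.29 V.
I_D = (V_DD − V_GS)/R = (14.4 − 1.29) / 37.7 = 0.348 mA.

V_GS = 1.29 V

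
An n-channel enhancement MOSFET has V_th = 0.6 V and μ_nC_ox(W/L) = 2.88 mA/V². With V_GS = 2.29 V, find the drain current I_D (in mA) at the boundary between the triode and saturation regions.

At the boundary V_DS = V_ov = V_GS − V_th = 2.29 − 0.6 = 1.69 V.
I_D = ½ k_n V_ov² = 0.5 × 2.88 × 1.69² = 4.11 mA.

I_D = 4.11 mA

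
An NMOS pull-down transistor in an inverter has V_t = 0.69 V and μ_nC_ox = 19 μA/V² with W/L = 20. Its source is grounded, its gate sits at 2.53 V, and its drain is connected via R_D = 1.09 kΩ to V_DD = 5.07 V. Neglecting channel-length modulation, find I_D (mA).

I_D = 0.643 mA

V_GS = V_G = 2.53 V, so V_ov = 2.53 − 0.69 = 1.84 V.
k_n = μ_nC_ox · (W/L) = 0.38 mA/V².
Assume saturation: I_D = ½ k_n V_ov² = 0.5 × 0.38 × 1.84² = 0.643 mA, giving V_DS = V_DD − I_D R_D = 5.07 − 0.643 × 1.09 = 4.37 V.
V_DS = 4.37 V ≥ V_ov = 1.84 V, confirming saturation.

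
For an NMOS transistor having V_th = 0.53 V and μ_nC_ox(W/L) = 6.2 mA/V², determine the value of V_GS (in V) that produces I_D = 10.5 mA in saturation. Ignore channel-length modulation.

V_GS = 2.37 V

In saturation I_D = ½ k_n (V_GS − V_th)², so V_GS − V_th = √(2 I_D / k_n) = √(2 × 10.5 / 6.2) = 1.84 V.
V_GS = 0.53 + 1.84 = 2.37 V.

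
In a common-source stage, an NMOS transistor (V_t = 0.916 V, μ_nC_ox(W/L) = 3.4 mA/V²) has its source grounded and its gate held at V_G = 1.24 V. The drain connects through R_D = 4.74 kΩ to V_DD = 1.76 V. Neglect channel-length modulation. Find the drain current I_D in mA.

V_GS = V_G = 1.24 V, so V_ov = 1.24 − 0.916 = 0.324 V.
Assume saturation: I_D = ½ k_n V_ov² = 0.5 × 3.4 × 0.324² = 0.178 mA, giving V_DS = V_DD − I_D R_D = 1.76 − 0.178 × 4.74 = 0.914 V.
V_DS = 0.914 V ≥ V_ov = 0.324 V, confirming saturation.

I_D = 0.178 mA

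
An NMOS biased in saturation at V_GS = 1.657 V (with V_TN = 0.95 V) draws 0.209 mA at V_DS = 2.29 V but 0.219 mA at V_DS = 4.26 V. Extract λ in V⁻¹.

With V_GS fixed, I_D ∝ (1 + λ V_DS) in saturation, so I_D2/I_D1 = (1 + λ V_DS2)/(1 + λ V_DS1).
0.219/0.209 = 1.048 = (1 + 4.26 λ)/(1 + 2.29 λ).
Solving: λ (I_D1 V_DS2 − I_D2 V_DS1) = I_D2 − I_D1, so λ = (0.219 − 0.209) / (0.209 × 4.26 − 0.219 × 2.29) = 0.01 / 0.389 = 0.0257 V⁻¹.

λ = 0.0257 V⁻¹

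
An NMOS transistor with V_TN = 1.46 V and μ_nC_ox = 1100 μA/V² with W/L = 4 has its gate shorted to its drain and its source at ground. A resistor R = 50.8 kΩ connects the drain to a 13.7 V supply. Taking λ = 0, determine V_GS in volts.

V_GS = 1.79 V

With gate tied to drain, V_GS = V_DS ≥ V_GS − V_TN, so the device is in saturation.
k_n = μ_nC_ox · (W/L) = 4.4 mA/V².
KCL at the drain: ½ k_n (V_GS − V_TN)² = (V_DD − V_GS)/R.
Let x = V_GS − 1.46. Then 112 x² + x − 12.24 = 0, giving x = 0.326 V (positive root), so V_GS = 1.79 V.
I_D = (V_DD − V_GS)/R = (13.7 − 1.79) / 50.8 = 0.235 mA.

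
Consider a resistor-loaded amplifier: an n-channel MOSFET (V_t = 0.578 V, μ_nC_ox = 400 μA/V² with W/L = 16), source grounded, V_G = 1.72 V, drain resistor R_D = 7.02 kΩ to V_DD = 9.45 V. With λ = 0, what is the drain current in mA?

V_GS = V_G = 1.72 V, so V_ov = 1.72 − 0.578 = 1.14 V.
k_n = μ_nC_ox · (W/L) = 6.4 mA/V².
Assume saturation: I_D = ½ k_n V_ov² = 0.5 × 6.4 × 1.14² = 4.17 mA, giving V_DS = V_DD − I_D R_D = 9.45 − 4.17 × 7.02 = -19.8 V.
But -19.8 V < V_ov = 1.14 V, so the device is actually in triode.
In triode I_D = k_n[V_ov V_DS − ½ V_DS²] and I_D = (V_DD − V_DS)/R_D. Equating: 22.5 V_DS² − 52.31 V_DS + 9.45 = 0, giving V_DS = 0.197 V (the root below V_ov).
I_D = (9.45 − 0.197) / 7.02 = 1.32 mA.

I_D = 1.32 mA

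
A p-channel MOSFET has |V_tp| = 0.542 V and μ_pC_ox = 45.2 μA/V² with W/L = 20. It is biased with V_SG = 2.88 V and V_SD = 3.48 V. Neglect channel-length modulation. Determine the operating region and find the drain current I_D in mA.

Saturation; I_D = 2.47 mA

k_p = μ_pC_ox · (W/L) = 0.904 mA/V².
V_ov = V_SG − |V_tp| = 2.88 − 0.542 = 2.34 V.
Since V_SD = 3.48 V ≥ V_ov = 2.34 V, the device is in saturation.
I_D = ½ k_p V_ov² = 0.5 × 0.904 × 2.34² = 2.47 mA.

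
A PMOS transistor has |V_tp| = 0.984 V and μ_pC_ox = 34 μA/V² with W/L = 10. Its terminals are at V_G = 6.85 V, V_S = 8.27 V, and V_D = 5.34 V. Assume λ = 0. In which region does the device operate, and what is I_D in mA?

V_SG = V_S − V_G = 8.27 − 6.85 = 1.42 V; V_SD = V_S − V_D = 8.27 − 5.34 = 2.93 V.
k_p = μ_pC_ox · (W/L) = 0.34 mA/V².
V_ov = V_SG − |V_tp| = 1.42 − 0.984 = 0.436 V.
Since V_SD = 2.93 V ≥ V_ov = 0.436 V, the device is in saturation.
I_D = ½ k_p V_ov² = 0.5 × 0.34 × 0.436² = 0.0323 mA.

Saturation; I_D = 0.0323 mA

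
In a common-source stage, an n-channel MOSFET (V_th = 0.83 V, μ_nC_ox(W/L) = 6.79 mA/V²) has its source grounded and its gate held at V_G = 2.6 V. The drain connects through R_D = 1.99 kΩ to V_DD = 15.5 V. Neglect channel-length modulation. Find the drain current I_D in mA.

V_GS = V_G = 2.6 V, so V_ov = 2.6 − 0.83 = 1.77 V.
Assume saturation: I_D = ½ k_n V_ov² = 0.5 × 6.79 × 1.77² = 10.6 mA, giving V_DS = V_DD − I_D R_D = 15.5 − 10.6 × 1.99 = -5.67 V.
But -5.67 V < V_ov = 1.77 V, so the device is actually in triode.
In triode I_D = k_n[V_ov V_DS − ½ V_DS²] and I_D = (V_DD − V_DS)/R_D. Equating: 6.76 V_DS² − 24.92 V_DS + 15.5 = 0, giving V_DS = 0.792 V (the root below V_ov).
I_D = (15.5 − 0.792) / 1.99 = 7.39 mA.

I_D = 7.39 mA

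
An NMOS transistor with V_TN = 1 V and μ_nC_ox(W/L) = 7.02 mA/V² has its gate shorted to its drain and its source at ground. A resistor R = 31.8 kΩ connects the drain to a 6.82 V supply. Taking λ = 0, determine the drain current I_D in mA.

I_D = 0.176 mA

With gate tied to drain, V_GS = V_DS ≥ V_GS − V_TN, so the device is in saturation.
KCL at the drain: ½ k_n (V_GS − V_TN)² = (V_DD − V_GS)/R.
Let x = V_GS − 1. Then 112 x² + x − 5.82 = 0, giving x = 0.224 V (positive root), so V_GS = 1.22 V.
I_D = (V_DD − V_GS)/R = (6.82 − 1.22) / 31.8 = 0.176 mA.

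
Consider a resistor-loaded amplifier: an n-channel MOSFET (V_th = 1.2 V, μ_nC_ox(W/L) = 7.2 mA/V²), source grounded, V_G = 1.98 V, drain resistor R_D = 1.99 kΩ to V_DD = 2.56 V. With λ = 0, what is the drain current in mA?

I_D = 1.16 mA

V_GS = V_G = 1.98 V, so V_ov = 1.98 − 1.2 = 0.78 V.
Assume saturation: I_D = ½ k_n V_ov² = 0.5 × 7.2 × 0.78² = 2.19 mA, giving V_DS = V_DD − I_D R_D = 2.56 − 2.19 × 1.99 = -1.8 V.
But -1.8 V < V_ov = 0.78 V, so the device is actually in triode.
In triode I_D = k_n[V_ov V_DS − ½ V_DS²] and I_D = (V_DD − V_DS)/R_D. Equating: 7.16 V_DS² − 12.18 V_DS + 2.56 = 0, giving V_DS = 0.246 V (the root below V_ov).
I_D = (2.56 − 0.246) / 1.99 = 1.16 mA.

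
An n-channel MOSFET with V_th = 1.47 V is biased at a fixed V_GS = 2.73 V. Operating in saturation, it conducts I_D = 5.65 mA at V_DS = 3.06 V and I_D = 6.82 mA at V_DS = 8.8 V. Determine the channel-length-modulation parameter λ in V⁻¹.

λ = 0.0406 V⁻¹

With V_GS fixed, I_D ∝ (1 + λ V_DS) in saturation, so I_D2/I_D1 = (1 + λ V_DS2)/(1 + λ V_DS1).
6.82/5.65 = 1.207 = (1 + 8.8 λ)/(1 + 3.06 λ).
Solving: λ (I_D1 V_DS2 − I_D2 V_DS1) = I_D2 − I_D1, so λ = (6.82 − 5.65) / (5.65 × 8.8 − 6.82 × 3.06) = 1.17 / 28.9 = 0.0406 V⁻¹.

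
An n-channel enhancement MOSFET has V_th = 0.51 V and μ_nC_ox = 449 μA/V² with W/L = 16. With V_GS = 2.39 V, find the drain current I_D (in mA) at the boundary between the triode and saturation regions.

I_D = 12.7 mA

At the boundary V_DS = V_ov = V_GS − V_th = 2.39 − 0.51 = 1.88 V.
k_n = μ_nC_ox · (W/L) = 7.184 mA/V².
I_D = ½ k_n V_ov² = 0.5 × 7.184 × 1.88² = 12.7 mA.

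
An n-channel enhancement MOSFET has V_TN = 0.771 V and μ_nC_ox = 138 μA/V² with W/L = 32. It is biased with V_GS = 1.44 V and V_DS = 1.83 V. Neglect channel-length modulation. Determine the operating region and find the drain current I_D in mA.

Saturation; I_D = 0.988 mA

k_n = μ_nC_ox · (W/L) = 4.416 mA/V².
V_ov = V_GS − V_TN = 1.44 − 0.771 = 0.669 V.
Since V_DS = 1.83 V ≥ V_ov = 0.669 V, the device is in saturation.
I_D = ½ k_n V_ov² = 0.5 × 4.416 × 0.669² = 0.988 mA.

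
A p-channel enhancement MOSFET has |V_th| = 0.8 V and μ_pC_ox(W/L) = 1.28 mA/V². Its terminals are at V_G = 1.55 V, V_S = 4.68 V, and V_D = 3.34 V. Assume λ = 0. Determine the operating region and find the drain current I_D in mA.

Triode; I_D = 2.85 mA

V_SG = V_S − V_G = 4.68 − 1.55 = 3.13 V; V_SD = V_S − V_D = 4.68 − 3.34 = 1.34 V.
V_ov = V_SG − |V_th| = 3.13 − 0.8 = 2.33 V.
Since V_SD = 1.34 V < V_ov = 2.33 V, the device is in the triode region.
I_D = k_p [V_ov · V_SD − ½ V_SD²] = 1.28 × [2.33 × 1.34 − 0.5 × 1.34²] = 2.85 mA.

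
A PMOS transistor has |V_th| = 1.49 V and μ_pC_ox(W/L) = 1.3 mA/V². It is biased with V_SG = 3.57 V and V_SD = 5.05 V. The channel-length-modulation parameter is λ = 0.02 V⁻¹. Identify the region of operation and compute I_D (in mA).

V_ov = V_SG − |V_th| = 3.57 − 1.49 = 2.08 V.
Since V_SD = 5.05 V ≥ V_ov = 2.08 V, the device is in saturation.
I_D = ½ k_p V_ov² (1 + λ V_SD) = 0.5 × 1.3 × 2.08² × (1 + 0.02 × 5.05) = 3.1 mA.

Saturation; I_D = 3.10 mA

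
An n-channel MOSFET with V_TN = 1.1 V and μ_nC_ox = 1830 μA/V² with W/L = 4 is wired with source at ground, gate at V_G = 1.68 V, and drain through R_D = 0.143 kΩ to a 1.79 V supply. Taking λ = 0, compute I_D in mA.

I_D = 1.23 mA

V_GS = V_G = 1.68 V, so V_ov = 1.68 − 1.1 = 0.58 V.
k_n = μ_nC_ox · (W/L) = 7.32 mA/V².
Assume saturation: I_D = ½ k_n V_ov² = 0.5 × 7.32 × 0.58² = 1.23 mA, giving V_DS = V_DD − I_D R_D = 1.79 − 1.23 × 0.143 = 1.61 V.
V_DS = 1.61 V ≥ V_ov = 0.58 V, confirming saturation.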